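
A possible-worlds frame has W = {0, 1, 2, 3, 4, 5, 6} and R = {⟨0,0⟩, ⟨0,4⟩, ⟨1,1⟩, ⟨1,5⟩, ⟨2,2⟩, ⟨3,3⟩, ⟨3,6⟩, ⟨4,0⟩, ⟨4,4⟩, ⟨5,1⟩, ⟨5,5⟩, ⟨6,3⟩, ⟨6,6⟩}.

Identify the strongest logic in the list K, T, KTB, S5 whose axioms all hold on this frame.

Reflexive (axiom T): yes — every world is R-related to itself.
Symmetric (axiom B): yes — every pair in R has its reverse in R.
Euclidean (axiom 5): yes — any two successors of a common world are R-related.
So F validates K, T, KTB, S5. The strongest is S5.

S5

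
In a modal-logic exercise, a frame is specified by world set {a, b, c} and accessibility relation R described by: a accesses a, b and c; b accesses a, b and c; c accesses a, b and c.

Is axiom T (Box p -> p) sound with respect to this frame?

By correspondence theory, T is valid on a frame iff R is reflexive.
Reflexive: yes — every world is R-related to itself.

Yes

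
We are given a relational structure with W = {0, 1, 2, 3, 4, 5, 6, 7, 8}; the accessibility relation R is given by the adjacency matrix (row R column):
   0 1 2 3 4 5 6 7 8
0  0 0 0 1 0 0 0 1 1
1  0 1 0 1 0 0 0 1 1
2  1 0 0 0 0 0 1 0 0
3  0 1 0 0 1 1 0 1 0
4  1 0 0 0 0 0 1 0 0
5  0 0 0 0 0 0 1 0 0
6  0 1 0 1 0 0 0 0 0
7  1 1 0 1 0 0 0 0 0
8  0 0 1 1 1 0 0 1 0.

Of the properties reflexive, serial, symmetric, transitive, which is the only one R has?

serial

Reflexive: no — 0 is not related to itself.
Serial: yes — every world has a successor (e.g. 0 R 3).
Symmetric: no — 0 R 3 but not 3 R 0.
Transitive: no — 0 R 3 and 3 R 1, but not 0 R 1.
Only serial holds.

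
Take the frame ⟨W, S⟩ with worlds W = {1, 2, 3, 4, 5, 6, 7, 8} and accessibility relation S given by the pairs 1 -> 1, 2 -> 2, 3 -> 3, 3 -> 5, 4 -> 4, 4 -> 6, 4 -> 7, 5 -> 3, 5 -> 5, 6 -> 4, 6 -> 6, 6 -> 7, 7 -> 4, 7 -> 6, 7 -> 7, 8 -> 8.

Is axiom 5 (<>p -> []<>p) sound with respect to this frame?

Yes

Axiom 5 corresponds to the accessibility relation being Euclidean.
Euclidean: yes — any two successors of a common world are S-related.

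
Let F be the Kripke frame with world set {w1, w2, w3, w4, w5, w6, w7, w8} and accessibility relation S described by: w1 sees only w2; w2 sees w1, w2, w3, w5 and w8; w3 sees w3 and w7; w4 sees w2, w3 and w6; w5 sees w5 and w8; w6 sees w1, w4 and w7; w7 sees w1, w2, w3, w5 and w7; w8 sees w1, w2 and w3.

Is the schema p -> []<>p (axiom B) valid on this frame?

By correspondence theory, B is valid on a frame iff S is symmetric.
Symmetric: no — w2 S w3 but not w3 S w2.

No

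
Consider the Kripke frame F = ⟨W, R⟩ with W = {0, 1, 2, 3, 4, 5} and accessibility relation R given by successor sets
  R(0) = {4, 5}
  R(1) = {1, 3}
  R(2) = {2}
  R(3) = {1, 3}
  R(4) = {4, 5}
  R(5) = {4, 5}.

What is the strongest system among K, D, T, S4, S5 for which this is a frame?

Serial (axiom D): yes — every world has a successor (e.g. 0 R 4).
Reflexive (axiom T): no — 0 is not related to itself.
Transitive (axiom 4): yes — every two-step R-path is closed by a direct edge.
Euclidean (axiom 5): yes — any two successors of a common world are R-related.
So F validates K, D; T would additionally require R to be reflexive. The strongest is D.

D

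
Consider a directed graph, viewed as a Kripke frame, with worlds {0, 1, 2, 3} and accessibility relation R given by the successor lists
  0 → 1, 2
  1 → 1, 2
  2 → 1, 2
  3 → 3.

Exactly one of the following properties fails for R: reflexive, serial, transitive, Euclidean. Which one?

Reflexive: no — 0 is not related to itself.
Serial: yes — every world has a successor (e.g. 0 R 1).
Transitive: yes — every two-step R-path is closed by a direct edge.
Euclidean: yes — any two successors of a common world are R-related.
Only reflexive fails.

reflexive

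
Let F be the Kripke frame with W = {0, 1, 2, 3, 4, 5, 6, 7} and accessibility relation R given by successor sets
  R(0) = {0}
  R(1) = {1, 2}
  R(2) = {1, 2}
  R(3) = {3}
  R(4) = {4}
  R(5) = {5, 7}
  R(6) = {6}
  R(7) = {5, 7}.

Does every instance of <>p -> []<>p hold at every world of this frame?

Yes

Axiom 5 corresponds to the accessibility relation being Euclidean.
Euclidean: yes — any two successors of a common world are R-related.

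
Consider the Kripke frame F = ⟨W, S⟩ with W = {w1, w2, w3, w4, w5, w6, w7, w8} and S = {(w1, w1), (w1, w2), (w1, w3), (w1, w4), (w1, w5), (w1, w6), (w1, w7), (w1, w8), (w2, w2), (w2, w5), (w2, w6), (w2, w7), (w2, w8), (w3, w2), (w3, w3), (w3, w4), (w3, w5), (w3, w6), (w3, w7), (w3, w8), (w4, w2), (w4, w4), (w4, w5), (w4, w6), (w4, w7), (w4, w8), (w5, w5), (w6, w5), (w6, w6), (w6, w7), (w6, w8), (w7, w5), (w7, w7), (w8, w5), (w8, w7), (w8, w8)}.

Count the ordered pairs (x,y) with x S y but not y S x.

28

Enumerating: (w1,w2), (w1,w3), (w1,w4), (w1,w5), (w1,w6), (w1,w7), (w1,w8), (w2,w5), (w2,w6), (w2,w7), (w2,w8), (w3,w2), … and 16 more.
Total: 28.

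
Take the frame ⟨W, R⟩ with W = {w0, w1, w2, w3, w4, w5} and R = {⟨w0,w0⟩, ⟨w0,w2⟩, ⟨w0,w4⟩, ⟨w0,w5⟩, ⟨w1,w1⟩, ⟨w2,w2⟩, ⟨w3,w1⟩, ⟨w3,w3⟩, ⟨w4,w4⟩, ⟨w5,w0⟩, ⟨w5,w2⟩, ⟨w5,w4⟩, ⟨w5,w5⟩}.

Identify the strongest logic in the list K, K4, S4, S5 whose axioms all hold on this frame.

S4

Transitive (axiom 4): yes — every two-step R-path is closed by a direct edge.
Reflexive (axiom T): yes — every world is R-related to itself.
Euclidean (axiom 5): no — w0 R w2 and w0 R w4, but not w2 R w4.
So F validates K, K4, S4; S5 would additionally require R to be Euclidean. The strongest is S4.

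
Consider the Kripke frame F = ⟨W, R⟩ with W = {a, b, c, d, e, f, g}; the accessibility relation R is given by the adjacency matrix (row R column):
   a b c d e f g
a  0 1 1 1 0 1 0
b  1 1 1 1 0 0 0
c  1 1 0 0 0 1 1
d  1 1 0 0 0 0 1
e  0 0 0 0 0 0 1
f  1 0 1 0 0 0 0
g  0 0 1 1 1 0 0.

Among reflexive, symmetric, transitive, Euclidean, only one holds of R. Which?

Reflexive: no — a is not related to itself.
Symmetric: yes — every pair in R has its reverse in R.
Transitive: no — a R c and c R g, but not a R g.
Euclidean: no — a R b and a R f, but not b R f.
Only symmetric holds.

symmetric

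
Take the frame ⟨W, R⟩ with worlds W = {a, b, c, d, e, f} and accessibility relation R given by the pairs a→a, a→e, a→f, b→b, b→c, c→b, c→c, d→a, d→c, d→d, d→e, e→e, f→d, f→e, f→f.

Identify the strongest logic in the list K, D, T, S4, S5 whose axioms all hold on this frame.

Serial (axiom D): yes — every world has a successor (e.g. a R a).
Reflexive (axiom T): yes — every world is R-related to itself.
Transitive (axiom 4): no — a R f and f R d, but not a R d.
Euclidean (axiom 5): no — a R e and a R f, but not e R f.
So F validates K, D, T; S4 would additionally require R to be transitive. The strongest is T.

T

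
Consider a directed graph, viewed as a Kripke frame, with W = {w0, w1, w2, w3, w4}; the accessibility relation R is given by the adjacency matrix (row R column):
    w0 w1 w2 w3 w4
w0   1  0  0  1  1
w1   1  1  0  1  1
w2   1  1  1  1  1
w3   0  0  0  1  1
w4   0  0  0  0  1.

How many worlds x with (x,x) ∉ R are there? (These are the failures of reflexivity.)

0

R is reflexive; there are no such worlds.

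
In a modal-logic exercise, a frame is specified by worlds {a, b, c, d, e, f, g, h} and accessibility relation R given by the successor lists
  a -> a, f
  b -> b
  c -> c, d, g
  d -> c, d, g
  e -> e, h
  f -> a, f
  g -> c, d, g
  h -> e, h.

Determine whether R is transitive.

Yes

Transitive: yes — every two-step R-path is closed by a direct edge.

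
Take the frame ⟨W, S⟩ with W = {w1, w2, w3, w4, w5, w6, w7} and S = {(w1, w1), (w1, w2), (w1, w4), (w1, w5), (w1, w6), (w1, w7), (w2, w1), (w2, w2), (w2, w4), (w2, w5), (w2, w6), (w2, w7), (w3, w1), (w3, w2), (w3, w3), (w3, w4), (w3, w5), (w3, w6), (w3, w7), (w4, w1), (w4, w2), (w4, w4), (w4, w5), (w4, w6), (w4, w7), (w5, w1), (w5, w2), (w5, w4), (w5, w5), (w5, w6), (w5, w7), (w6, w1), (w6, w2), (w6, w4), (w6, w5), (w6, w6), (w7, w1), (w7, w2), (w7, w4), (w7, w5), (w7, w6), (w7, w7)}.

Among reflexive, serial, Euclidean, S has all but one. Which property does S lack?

Reflexive: yes — every world is S-related to itself.
Serial: yes — every world has a successor (e.g. w1 S w1).
Euclidean: no — w1 S w6 and w1 S w7, but not w6 S w7.
Only Euclidean fails.

Euclidean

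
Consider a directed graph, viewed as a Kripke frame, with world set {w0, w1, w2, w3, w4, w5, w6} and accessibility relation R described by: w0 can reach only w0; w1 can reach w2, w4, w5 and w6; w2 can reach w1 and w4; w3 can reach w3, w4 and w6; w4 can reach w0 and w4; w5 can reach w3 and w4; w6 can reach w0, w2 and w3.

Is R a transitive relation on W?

Transitive: no — w1 R w4 and w4 R w0, but not w1 R w0.

No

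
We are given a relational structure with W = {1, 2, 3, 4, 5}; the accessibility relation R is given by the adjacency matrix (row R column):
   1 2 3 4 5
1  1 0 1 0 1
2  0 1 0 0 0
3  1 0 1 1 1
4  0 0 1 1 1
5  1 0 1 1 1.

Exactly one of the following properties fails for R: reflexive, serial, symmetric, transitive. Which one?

Reflexive: yes — every world is R-related to itself.
Serial: yes — every world has a successor (e.g. 1 R 1).
Symmetric: yes — every pair in R has its reverse in R.
Transitive: no — 1 R 3 and 3 R 4, but not 1 R 4.
Only transitive fails.

transitive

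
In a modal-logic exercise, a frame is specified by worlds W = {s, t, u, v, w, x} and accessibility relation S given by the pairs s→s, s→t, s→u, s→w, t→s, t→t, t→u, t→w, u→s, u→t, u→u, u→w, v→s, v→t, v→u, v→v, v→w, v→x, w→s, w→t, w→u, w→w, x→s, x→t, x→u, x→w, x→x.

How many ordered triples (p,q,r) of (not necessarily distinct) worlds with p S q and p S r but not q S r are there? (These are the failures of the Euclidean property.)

13

Enumerating: (v,s,v), (v,s,x), (v,t,v), (v,t,x), (v,u,v), (v,u,x), (v,w,v), (v,w,x), (v,x,v), (x,s,x), (x,t,x), (x,u,x), (x,w,x).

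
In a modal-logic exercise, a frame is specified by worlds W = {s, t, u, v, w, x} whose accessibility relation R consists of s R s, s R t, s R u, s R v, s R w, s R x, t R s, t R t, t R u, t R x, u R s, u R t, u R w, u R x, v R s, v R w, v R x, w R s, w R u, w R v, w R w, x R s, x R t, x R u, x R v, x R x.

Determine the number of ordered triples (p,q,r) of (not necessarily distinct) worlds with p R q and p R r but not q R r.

Enumerating: (s,t,v), (s,t,w), (s,u,u), (s,u,v), (s,v,t), (s,v,u), (s,v,v), (s,w,t), (s,w,x), (s,x,w), (t,u,u), (u,t,w), … and 15 more.
Total: 27.

27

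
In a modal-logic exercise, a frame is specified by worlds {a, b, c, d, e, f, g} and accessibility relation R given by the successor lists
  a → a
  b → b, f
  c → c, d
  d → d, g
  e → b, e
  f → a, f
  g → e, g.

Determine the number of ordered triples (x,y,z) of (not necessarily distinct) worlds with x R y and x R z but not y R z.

6

Enumerating: (b,f,b), (c,d,c), (d,g,d), (e,b,e), (f,a,f), (g,e,g).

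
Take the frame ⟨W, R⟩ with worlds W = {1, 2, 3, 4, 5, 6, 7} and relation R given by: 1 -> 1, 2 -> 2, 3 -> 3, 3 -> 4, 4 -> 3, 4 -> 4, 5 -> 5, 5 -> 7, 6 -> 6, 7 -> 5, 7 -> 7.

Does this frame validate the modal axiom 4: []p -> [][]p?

Yes

By correspondence theory, 4 is valid on a frame iff R is transitive.
Transitive: yes — every two-step R-path is closed by a direct edge.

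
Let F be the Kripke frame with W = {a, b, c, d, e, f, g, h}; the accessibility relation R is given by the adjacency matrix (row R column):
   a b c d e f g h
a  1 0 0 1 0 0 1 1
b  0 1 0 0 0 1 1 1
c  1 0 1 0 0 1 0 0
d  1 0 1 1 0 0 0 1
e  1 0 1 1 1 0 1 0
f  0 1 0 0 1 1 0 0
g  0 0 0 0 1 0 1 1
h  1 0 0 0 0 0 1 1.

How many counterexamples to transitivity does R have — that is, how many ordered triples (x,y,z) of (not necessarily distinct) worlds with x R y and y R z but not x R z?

Enumerating: (a,d,c), (a,g,e), (b,f,e), (b,g,e), (b,h,a), (c,a,d), (c,a,g), (c,a,h), (c,f,b), (c,f,e), (d,a,g), (d,c,f), … and 17 more.
Total: 29.

29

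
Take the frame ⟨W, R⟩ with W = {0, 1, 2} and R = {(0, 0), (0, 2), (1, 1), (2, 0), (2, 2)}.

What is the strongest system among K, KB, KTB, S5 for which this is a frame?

Symmetric (axiom B): yes — every pair in R has its reverse in R.
Reflexive (axiom T): yes — every world is R-related to itself.
Euclidean (axiom 5): yes — any two successors of a common world are R-related.
So F validates K, KB, KTB, S5. The strongest is S5.

S5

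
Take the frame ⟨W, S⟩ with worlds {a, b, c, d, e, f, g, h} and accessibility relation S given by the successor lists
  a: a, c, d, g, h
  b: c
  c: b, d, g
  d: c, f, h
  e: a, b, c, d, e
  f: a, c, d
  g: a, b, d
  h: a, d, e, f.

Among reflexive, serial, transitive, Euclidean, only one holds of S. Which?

Reflexive: no — b is not related to itself.
Serial: yes — every world has a successor (e.g. a S a).
Transitive: no — a S c and c S b, but not a S b.
Euclidean: no — a S c and a S h, but not c S h.
Only serial holds.

serial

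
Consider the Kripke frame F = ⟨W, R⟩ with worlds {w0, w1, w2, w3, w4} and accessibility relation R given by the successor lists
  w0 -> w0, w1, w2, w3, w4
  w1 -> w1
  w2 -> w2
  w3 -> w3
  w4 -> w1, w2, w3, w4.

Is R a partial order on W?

Yes

Reflexive: yes — every world is R-related to itself.
Transitive: yes — every two-step R-path is closed by a direct edge.
Antisymmetric: yes — no distinct pair is related both ways.
So R is a partial order.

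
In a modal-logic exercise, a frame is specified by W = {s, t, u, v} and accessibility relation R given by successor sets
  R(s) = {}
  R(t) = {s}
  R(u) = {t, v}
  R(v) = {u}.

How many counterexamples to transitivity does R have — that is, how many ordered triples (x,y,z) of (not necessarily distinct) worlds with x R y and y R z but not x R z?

4

Enumerating: (u,t,s), (u,v,u), (v,u,t), (v,u,v).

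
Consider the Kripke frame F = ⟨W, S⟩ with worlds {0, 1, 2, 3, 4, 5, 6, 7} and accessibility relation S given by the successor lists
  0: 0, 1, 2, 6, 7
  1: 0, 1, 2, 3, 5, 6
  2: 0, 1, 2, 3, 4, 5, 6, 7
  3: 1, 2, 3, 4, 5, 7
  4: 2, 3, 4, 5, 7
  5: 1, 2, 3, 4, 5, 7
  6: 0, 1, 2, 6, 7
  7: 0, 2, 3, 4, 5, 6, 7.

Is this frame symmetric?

Symmetric: yes — every pair in S has its reverse in S.

Yes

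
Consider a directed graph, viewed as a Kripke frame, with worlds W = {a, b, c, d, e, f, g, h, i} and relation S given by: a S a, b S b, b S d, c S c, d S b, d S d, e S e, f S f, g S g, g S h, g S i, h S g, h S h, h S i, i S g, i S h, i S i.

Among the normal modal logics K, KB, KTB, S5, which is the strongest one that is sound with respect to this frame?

Symmetric (axiom B): yes — every pair in S has its reverse in S.
Reflexive (axiom T): yes — every world is S-related to itself.
Euclidean (axiom 5): yes — any two successors of a common world are S-related.
So F validates K, KB, KTB, S5. The strongest is S5.

S5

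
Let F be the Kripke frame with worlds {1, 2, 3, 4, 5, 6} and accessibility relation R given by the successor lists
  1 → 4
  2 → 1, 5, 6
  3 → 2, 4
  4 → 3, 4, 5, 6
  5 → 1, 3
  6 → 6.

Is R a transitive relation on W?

Transitive: no — 1 R 4 and 4 R 3, but not 1 R 3.

No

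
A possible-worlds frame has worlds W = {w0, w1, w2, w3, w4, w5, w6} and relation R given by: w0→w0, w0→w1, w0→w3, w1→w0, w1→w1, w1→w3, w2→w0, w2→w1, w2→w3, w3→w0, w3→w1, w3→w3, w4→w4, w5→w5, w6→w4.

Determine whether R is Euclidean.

Euclidean: yes — any two successors of a common world are R-related.

Yes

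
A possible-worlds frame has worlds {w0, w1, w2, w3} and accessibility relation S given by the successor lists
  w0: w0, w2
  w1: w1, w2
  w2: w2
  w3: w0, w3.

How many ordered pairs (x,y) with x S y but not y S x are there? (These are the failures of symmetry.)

3

Enumerating: (w0,w2), (w1,w2), (w3,w0).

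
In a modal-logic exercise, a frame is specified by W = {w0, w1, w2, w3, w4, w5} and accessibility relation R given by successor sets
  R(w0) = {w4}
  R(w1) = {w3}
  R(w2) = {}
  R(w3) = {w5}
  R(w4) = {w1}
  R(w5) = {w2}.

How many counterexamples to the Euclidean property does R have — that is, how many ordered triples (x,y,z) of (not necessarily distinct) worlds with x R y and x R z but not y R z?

Enumerating: (w0,w4,w4), (w1,w3,w3), (w3,w5,w5), (w4,w1,w1), (w5,w2,w2).

5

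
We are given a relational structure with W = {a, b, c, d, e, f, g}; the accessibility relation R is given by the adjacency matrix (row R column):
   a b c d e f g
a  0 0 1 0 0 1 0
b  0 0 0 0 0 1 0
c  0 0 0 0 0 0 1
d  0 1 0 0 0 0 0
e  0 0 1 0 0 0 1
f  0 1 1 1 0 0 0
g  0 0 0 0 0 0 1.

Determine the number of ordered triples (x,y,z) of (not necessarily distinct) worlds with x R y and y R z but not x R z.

Enumerating: (a,c,g), (a,f,b), (a,f,d), (b,f,b), (b,f,c), (b,f,d), (d,b,f), (f,b,f), (f,c,g).

9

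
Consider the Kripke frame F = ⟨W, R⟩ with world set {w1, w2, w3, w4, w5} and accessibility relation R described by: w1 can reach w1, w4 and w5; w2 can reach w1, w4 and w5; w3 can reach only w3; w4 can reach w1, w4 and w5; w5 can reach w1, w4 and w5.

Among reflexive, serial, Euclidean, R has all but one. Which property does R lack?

Reflexive: no — w2 is not related to itself.
Serial: yes — every world has a successor (e.g. w1 R w1).
Euclidean: yes — any two successors of a common world are R-related.
Only reflexive fails.

reflexive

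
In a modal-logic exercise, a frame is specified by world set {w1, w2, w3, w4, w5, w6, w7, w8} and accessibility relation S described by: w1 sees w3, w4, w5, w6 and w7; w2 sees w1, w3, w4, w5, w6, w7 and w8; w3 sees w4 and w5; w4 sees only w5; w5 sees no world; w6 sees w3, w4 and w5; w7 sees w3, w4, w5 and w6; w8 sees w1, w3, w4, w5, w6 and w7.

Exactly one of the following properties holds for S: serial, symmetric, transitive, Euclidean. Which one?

transitive

Serial: no — w5 has no S-successor.
Symmetric: no — w1 S w3 but not w3 S w1.
Transitive: yes — every two-step S-path is closed by a direct edge.
Euclidean: no — w1 S w3 and w1 S w6, but not w3 S w6.
Only transitive holds.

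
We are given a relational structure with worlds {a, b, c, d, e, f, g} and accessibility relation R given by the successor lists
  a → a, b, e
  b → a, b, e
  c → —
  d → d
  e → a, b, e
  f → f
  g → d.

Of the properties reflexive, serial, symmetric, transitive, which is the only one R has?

Reflexive: no — c is not related to itself.
Serial: no — c has no R-successor.
Symmetric: no — g R d but not d R g.
Transitive: yes — every two-step R-path is closed by a direct edge.
Only transitive holds.

transitive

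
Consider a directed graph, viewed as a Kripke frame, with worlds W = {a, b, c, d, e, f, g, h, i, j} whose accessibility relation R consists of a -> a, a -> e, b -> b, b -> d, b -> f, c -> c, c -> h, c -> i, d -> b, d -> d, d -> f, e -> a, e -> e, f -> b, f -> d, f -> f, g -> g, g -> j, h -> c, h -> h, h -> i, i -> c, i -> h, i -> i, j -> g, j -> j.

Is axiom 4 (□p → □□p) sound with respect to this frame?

By correspondence theory, 4 is valid on a frame iff R is transitive.
Transitive: yes — every two-step R-path is closed by a direct edge.

Yes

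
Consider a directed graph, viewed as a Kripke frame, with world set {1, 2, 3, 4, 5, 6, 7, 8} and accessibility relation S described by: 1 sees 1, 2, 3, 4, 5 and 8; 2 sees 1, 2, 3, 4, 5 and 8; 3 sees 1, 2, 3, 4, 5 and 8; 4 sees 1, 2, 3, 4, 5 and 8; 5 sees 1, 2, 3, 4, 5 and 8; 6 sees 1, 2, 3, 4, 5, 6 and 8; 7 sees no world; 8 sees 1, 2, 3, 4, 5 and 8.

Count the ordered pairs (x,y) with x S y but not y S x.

Enumerating: (6,1), (6,2), (6,3), (6,4), (6,5), (6,8).

6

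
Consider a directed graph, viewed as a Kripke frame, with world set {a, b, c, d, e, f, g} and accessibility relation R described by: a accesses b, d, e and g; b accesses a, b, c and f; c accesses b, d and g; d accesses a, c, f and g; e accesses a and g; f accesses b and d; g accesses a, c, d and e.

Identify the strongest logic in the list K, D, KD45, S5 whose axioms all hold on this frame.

Serial (axiom D): yes — every world has a successor (e.g. a R b).
Transitive (axiom 4): no — a R b and b R c, but not a R c.
Euclidean (axiom 5): no — a R b and a R d, but not b R d.
Reflexive (axiom T): no — a is not related to itself.
So F validates K, D; KD45 would additionally require R to be Euclidean and transitive. The strongest is D.

D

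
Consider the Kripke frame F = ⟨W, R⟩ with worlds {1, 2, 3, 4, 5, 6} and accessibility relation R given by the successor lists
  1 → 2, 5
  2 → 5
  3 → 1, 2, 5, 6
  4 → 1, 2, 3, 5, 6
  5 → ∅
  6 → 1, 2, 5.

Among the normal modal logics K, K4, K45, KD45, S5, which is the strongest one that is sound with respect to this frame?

Transitive (axiom 4): yes — every two-step R-path is closed by a direct edge.
Euclidean (axiom 5): no — 1 R 5 and 1 R 2, but not 5 R 2.
Serial (axiom D): no — 5 has no R-successor.
Reflexive (axiom T): no — 1 is not related to itself.
So F validates K, K4; K45 would additionally require R to be Euclidean. The strongest is K4.

K4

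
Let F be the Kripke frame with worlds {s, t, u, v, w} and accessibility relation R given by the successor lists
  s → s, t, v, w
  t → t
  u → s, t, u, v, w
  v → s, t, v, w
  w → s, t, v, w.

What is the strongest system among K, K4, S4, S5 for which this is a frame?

S4

Transitive (axiom 4): yes — every two-step R-path is closed by a direct edge.
Reflexive (axiom T): yes — every world is R-related to itself.
Euclidean (axiom 5): no — s R t and s R v, but not t R v.
So F validates K, K4, S4; S5 would additionally require R to be Euclidean. The strongest is S4.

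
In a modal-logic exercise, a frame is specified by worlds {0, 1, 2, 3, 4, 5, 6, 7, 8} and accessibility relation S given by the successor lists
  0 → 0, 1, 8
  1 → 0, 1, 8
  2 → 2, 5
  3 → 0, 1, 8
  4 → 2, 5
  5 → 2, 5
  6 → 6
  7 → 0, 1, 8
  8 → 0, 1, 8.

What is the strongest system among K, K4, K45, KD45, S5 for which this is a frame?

Transitive (axiom 4): yes — every two-step S-path is closed by a direct edge.
Euclidean (axiom 5): yes — any two successors of a common world are S-related.
Serial (axiom D): yes — every world has a successor (e.g. 0 S 0).
Reflexive (axiom T): no — 3 is not related to itself.
So F validates K, K4, K45, KD45; S5 would additionally require S to be reflexive. The strongest is KD45.

KD45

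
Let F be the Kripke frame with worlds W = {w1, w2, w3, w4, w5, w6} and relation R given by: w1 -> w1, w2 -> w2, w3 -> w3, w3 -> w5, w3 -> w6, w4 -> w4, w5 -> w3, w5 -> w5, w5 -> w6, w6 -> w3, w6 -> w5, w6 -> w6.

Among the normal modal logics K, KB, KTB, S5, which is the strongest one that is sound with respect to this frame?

Symmetric (axiom B): yes — every pair in R has its reverse in R.
Reflexive (axiom T): yes — every world is R-related to itself.
Euclidean (axiom 5): yes — any two successors of a common world are R-related.
So F validates K, KB, KTB, S5. The strongest is S5.

S5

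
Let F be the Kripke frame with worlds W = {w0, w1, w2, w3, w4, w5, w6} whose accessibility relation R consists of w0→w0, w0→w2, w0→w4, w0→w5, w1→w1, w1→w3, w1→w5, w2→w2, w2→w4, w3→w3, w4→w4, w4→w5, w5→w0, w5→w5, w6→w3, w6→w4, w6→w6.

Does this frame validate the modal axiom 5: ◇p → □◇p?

No

Axiom 5 corresponds to the accessibility relation being Euclidean.
Euclidean: no — w0 R w2 and w0 R w5, but not w2 R w5.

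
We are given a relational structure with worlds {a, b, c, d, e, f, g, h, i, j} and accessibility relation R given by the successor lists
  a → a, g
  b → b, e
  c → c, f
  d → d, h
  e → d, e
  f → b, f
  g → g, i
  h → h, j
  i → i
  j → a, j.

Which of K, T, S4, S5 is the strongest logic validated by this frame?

T

Reflexive (axiom T): yes — every world is R-related to itself.
Transitive (axiom 4): no — a R g and g R i, but not a R i.
Euclidean (axiom 5): no — a R g and a R a, but not g R a.
So F validates K, T; S4 would additionally require R to be transitive. The strongest is T.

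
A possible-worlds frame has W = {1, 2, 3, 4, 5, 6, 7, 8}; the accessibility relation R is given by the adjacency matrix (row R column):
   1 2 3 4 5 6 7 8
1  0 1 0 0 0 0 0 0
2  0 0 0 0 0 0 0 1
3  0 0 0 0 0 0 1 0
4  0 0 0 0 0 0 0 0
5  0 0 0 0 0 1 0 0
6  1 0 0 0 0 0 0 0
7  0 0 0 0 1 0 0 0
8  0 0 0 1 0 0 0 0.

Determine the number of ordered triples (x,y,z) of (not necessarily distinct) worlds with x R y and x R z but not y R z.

7

Enumerating: (1,2,2), (2,8,8), (3,7,7), (5,6,6), (6,1,1), (7,5,5), (8,4,4).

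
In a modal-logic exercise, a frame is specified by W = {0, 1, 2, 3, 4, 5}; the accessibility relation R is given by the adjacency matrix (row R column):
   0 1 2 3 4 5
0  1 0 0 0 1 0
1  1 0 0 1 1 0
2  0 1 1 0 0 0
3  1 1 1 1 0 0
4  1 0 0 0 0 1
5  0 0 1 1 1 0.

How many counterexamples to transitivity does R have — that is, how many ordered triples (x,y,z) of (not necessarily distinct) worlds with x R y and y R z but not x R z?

Enumerating: (0,4,5), (1,3,1), (1,3,2), (1,4,5), (2,1,0), (2,1,3), (2,1,4), (3,0,4), (3,1,4), (4,0,4), (4,5,2), (4,5,3), (4,5,4), (5,2,1), (5,3,0), (5,3,1), (5,4,0), (5,4,5).

18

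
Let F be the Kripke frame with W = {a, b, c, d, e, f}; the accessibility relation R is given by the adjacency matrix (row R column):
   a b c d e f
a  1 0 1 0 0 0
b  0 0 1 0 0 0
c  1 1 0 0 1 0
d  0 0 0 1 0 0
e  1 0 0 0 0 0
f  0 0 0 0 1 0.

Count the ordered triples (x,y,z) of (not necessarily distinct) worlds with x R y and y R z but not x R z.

Enumerating: (a,c,b), (a,c,e), (b,c,a), (b,c,b), (b,c,e), (c,a,c), (c,b,c), (e,a,c), (f,e,a).

9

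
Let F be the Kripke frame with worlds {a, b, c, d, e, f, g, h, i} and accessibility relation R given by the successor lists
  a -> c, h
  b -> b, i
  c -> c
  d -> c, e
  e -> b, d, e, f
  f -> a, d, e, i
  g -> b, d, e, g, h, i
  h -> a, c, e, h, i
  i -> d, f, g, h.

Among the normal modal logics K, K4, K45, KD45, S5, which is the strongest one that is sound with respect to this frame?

Transitive (axiom 4): no — a R h and h R e, but not a R e.
Euclidean (axiom 5): no — a R c and a R h, but not c R h.
Serial (axiom D): yes — every world has a successor (e.g. a R c).
Reflexive (axiom T): no — a is not related to itself.
So F validates K; K4 would additionally require R to be transitive. The strongest is K.

K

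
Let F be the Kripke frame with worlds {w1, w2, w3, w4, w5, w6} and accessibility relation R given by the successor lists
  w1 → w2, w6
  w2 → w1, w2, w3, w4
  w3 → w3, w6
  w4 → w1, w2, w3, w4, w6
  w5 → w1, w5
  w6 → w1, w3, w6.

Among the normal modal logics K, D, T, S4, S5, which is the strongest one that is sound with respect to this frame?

Serial (axiom D): yes — every world has a successor (e.g. w1 R w2).
Reflexive (axiom T): no — w1 is not related to itself.
Transitive (axiom 4): no — w1 R w2 and w2 R w3, but not w1 R w3.
Euclidean (axiom 5): no — w1 R w2 and w1 R w6, but not w2 R w6.
So F validates K, D; T would additionally require R to be reflexive. The strongest is D.

D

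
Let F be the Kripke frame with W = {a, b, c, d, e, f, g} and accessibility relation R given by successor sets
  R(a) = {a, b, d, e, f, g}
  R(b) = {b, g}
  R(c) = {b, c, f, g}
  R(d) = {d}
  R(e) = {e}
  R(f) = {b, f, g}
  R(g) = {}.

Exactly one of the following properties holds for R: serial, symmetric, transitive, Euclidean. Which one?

Serial: no — g has no R-successor.
Symmetric: no — a R b but not b R a.
Transitive: yes — every two-step R-path is closed by a direct edge.
Euclidean: no — a R b and a R d, but not b R d.
Only transitive holds.

transitive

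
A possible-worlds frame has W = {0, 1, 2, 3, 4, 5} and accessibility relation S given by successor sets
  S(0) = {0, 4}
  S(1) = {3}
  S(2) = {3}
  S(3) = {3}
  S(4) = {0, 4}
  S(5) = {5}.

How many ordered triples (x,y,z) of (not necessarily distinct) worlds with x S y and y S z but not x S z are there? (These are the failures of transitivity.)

0

S is transitive; there are no such tuples.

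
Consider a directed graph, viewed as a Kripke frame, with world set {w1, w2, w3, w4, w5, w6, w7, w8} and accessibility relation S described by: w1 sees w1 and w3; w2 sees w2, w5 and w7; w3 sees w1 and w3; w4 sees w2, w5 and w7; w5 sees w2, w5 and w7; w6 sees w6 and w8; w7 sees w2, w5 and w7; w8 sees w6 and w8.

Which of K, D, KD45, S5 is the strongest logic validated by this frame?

Serial (axiom D): yes — every world has a successor (e.g. w1 S w1).
Transitive (axiom 4): yes — every two-step S-path is closed by a direct edge.
Euclidean (axiom 5): yes — any two successors of a common world are S-related.
Reflexive (axiom T): no — w4 is not related to itself.
So F validates K, D, KD45; S5 would additionally require S to be reflexive. The strongest is KD45.

KD45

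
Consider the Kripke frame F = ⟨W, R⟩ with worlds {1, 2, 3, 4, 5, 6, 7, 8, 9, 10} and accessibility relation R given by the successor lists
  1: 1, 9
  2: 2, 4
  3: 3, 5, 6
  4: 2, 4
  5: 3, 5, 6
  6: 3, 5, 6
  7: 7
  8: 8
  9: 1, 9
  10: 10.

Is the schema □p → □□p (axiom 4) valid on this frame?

Yes

The schema 4 characterises exactly the transitive frames.
Transitive: yes — every two-step R-path is closed by a direct edge.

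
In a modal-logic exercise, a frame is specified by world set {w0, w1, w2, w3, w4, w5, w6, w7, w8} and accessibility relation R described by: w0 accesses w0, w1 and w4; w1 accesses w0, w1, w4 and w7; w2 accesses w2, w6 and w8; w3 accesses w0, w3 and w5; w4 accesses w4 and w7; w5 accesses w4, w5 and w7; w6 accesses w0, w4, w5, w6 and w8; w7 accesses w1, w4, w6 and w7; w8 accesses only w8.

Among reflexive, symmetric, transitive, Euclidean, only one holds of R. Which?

Reflexive: yes — every world is R-related to itself.
Symmetric: no — w0 R w4 but not w4 R w0.
Transitive: no — w0 R w1 and w1 R w7, but not w0 R w7.
Euclidean: no — w0 R w4 and w0 R w1, but not w4 R w1.
Only reflexive holds.

reflexive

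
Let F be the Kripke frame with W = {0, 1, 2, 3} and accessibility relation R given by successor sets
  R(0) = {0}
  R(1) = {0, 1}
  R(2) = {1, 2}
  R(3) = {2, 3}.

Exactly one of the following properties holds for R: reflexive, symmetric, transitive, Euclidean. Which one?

reflexive

Reflexive: yes — every world is R-related to itself.
Symmetric: no — 1 R 0 but not 0 R 1.
Transitive: no — 2 R 1 and 1 R 0, but not 2 R 0.
Euclidean: no — 1 R 0 and 1 R 1, but not 0 R 1.
Only reflexive holds.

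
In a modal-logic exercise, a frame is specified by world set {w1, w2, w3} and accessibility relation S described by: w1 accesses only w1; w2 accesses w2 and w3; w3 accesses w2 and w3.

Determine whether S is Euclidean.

Euclidean: yes — any two successors of a common world are S-related.

Yes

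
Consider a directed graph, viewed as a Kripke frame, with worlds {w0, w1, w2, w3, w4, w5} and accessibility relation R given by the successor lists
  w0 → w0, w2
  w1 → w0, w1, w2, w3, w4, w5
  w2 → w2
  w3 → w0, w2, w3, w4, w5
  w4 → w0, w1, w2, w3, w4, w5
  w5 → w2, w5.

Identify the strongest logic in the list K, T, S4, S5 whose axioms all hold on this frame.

Reflexive (axiom T): yes — every world is R-related to itself.
Transitive (axiom 4): no — w3 R w4 and w4 R w1, but not w3 R w1.
Euclidean (axiom 5): no — w1 R w0 and w1 R w3, but not w0 R w3.
So F validates K, T; S4 would additionally require R to be transitive. The strongest is T.

T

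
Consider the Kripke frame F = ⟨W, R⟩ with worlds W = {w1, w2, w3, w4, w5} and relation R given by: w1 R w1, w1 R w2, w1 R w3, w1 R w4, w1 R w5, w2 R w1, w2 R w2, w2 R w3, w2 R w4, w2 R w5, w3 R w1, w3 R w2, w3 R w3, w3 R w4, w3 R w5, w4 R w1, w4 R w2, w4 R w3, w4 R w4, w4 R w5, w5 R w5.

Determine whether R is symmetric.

No

Symmetric: no — w1 R w5 but not w5 R w1.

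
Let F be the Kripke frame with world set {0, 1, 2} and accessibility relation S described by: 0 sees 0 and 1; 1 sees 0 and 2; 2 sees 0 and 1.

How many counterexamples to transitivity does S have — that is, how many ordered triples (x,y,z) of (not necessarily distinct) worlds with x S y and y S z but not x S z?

4

Enumerating: (0,1,2), (1,0,1), (1,2,1), (2,1,2).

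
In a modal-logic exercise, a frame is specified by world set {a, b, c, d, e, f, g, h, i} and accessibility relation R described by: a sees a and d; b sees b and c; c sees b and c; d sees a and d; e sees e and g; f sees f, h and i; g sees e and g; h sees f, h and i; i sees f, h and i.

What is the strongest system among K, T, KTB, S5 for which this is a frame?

Reflexive (axiom T): yes — every world is R-related to itself.
Symmetric (axiom B): yes — every pair in R has its reverse in R.
Euclidean (axiom 5): yes — any two successors of a common world are R-related.
So F validates K, T, KTB, S5. The strongest is S5.

S5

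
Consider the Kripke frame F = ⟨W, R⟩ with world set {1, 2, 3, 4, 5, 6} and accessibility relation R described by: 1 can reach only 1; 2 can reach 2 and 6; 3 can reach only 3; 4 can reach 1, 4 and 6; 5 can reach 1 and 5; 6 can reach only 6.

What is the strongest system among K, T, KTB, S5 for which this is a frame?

Reflexive (axiom T): yes — every world is R-related to itself.
Symmetric (axiom B): no — 2 R 6 but not 6 R 2.
Euclidean (axiom 5): no — 4 R 1 and 4 R 6, but not 1 R 6.
So F validates K, T; KTB would additionally require R to be symmetric. The strongest is T.

T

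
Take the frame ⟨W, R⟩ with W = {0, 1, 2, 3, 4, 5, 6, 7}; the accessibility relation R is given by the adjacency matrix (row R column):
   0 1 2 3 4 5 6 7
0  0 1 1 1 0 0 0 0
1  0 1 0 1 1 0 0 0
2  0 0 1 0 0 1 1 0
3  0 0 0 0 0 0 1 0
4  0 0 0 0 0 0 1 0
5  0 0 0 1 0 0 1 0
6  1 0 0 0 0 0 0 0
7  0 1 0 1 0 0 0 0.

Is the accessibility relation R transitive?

Transitive: no — 0 R 1 and 1 R 4, but not 0 R 4.

No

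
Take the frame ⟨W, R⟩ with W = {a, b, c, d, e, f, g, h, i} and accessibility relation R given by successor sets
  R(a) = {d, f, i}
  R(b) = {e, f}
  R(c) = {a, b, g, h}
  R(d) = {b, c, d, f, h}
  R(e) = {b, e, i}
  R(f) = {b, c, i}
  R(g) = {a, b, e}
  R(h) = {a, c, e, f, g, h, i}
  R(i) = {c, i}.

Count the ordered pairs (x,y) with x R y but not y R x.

Enumerating: (a,d), (a,f), (a,i), (c,a), (c,b), (c,g), (d,b), (d,c), (d,f), (d,h), (e,i), (f,c), … and 10 more.
Total: 22.

22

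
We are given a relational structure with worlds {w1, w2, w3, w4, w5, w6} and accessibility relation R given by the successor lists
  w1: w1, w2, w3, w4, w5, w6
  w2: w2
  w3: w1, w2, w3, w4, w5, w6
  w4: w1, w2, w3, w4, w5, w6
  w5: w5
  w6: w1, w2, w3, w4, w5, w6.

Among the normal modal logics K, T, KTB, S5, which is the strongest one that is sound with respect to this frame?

Reflexive (axiom T): yes — every world is R-related to itself.
Symmetric (axiom B): no — w1 R w2 but not w2 R w1.
Euclidean (axiom 5): no — w1 R w2 and w1 R w3, but not w2 R w3.
So F validates K, T; KTB would additionally require R to be symmetric. The strongest is T.

T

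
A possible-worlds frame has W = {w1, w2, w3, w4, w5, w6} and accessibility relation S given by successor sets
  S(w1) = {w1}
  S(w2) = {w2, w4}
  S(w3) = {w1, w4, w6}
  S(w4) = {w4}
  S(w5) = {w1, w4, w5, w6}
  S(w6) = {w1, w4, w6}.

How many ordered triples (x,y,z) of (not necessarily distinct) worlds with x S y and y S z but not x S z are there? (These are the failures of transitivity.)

S is transitive; there are no such tuples.

0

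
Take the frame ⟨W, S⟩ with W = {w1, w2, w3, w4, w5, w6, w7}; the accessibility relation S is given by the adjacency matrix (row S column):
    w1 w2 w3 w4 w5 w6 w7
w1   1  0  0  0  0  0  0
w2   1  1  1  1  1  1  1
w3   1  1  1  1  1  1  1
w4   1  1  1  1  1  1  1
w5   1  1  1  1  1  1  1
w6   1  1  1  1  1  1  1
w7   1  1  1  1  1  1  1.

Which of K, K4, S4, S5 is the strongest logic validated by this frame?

Transitive (axiom 4): yes — every two-step S-path is closed by a direct edge.
Reflexive (axiom T): yes — every world is S-related to itself.
Euclidean (axiom 5): no — w2 S w1 and w2 S w3, but not w1 S w3.
So F validates K, K4, S4; S5 would additionally require S to be Euclidean. The strongest is S4.

S4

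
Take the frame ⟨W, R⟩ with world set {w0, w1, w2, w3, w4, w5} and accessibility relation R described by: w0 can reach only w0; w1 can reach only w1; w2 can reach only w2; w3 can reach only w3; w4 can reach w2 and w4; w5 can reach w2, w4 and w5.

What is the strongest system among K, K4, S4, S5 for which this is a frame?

Transitive (axiom 4): yes — every two-step R-path is closed by a direct edge.
Reflexive (axiom T): yes — every world is R-related to itself.
Euclidean (axiom 5): no — w5 R w2 and w5 R w4, but not w2 R w4.
So F validates K, K4, S4; S5 would additionally require R to be Euclidean. The strongest is S4.

S4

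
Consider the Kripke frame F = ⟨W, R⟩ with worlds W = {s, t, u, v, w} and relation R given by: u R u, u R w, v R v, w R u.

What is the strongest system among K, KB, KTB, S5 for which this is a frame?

Symmetric (axiom B): yes — every pair in R has its reverse in R.
Reflexive (axiom T): no — s is not related to itself.
Euclidean (axiom 5): no — u R w and u R w, but not w R w.
So F validates K, KB; KTB would additionally require R to be reflexive. The strongest is KB.

KB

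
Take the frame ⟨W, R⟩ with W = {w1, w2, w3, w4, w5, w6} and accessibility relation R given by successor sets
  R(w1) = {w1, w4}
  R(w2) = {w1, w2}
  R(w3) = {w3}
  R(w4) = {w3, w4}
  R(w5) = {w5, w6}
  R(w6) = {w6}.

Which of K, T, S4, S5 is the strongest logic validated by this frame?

Reflexive (axiom T): yes — every world is R-related to itself.
Transitive (axiom 4): no — w1 R w4 and w4 R w3, but not w1 R w3.
Euclidean (axiom 5): no — w1 R w4 and w1 R w1, but not w4 R w1.
So F validates K, T; S4 would additionally require R to be transitive. The strongest is T.

T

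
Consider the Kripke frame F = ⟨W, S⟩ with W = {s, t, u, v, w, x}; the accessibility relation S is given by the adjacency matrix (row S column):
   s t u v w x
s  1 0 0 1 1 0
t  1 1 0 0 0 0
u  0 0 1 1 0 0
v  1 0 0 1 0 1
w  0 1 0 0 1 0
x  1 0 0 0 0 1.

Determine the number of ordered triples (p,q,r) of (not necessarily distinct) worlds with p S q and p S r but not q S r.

9

Enumerating: (s,v,w), (s,w,s), (s,w,v), (t,s,t), (u,v,u), (v,s,x), (v,x,v), (w,t,w), (x,s,x).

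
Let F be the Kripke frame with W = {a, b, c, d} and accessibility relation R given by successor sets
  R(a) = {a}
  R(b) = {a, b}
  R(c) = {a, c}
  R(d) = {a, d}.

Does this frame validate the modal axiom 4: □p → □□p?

The schema 4 characterises exactly the transitive frames.
Transitive: yes — every two-step R-path is closed by a direct edge.

Yes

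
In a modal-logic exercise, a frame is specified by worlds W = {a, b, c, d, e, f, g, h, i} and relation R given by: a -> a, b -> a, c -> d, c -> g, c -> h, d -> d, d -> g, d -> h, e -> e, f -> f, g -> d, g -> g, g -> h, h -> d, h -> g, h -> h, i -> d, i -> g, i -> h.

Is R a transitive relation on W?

Transitive: yes — every two-step R-path is closed by a direct edge.

Yes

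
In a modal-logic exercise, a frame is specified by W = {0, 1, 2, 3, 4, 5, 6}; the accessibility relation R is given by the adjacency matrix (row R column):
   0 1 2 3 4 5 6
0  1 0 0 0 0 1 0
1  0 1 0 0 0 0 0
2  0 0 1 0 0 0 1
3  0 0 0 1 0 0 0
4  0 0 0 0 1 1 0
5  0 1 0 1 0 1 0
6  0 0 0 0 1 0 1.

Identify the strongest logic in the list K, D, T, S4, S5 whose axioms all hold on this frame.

T

Serial (axiom D): yes — every world has a successor (e.g. 0 R 0).
Reflexive (axiom T): yes — every world is R-related to itself.
Transitive (axiom 4): no — 0 R 5 and 5 R 1, but not 0 R 1.
Euclidean (axiom 5): no — 5 R 1 and 5 R 3, but not 1 R 3.
So F validates K, D, T; S4 would additionally require R to be transitive. The strongest is T.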